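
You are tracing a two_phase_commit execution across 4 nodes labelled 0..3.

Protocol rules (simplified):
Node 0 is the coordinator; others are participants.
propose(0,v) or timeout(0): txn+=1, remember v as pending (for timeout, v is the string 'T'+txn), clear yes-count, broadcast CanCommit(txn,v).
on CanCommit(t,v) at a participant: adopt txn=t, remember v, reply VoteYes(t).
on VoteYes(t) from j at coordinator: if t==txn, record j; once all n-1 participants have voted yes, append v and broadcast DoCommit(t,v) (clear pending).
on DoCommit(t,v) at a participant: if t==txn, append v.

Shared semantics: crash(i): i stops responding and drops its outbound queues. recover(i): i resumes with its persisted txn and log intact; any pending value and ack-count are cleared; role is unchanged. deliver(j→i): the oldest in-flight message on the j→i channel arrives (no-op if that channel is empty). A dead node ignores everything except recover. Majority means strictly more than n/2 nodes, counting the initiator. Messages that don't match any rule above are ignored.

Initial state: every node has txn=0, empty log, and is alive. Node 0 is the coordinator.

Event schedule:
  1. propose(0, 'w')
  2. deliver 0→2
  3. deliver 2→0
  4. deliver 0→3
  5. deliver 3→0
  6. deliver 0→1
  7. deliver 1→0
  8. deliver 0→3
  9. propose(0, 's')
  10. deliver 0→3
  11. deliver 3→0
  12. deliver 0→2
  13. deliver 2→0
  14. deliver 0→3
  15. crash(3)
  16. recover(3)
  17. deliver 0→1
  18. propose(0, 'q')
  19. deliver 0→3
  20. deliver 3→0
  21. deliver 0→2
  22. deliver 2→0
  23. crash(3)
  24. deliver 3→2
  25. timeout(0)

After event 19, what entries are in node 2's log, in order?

e1 propose(0,'w'): 0[coor,t=1,-]
e2 deliver 0→2: 2[part,t=1,-]
e3 deliver 2→0: ·
e4 deliver 0→3: 3[part,t=1,-]
e5 deliver 3→0: ·
e6 deliver 0→1: 1[part,t=1,-]
e7 deliver 1→0: 0[coor,t=1,w]
e8 deliver 0→3: 3[part,t=1,w]
e9 propose(0,'s'): 0[coor,t=2,w]
e10 deliver 0→3: 3[part,t=2,w]
e11 deliver 3→0: ·
e12 deliver 0→2: 2[part,t=1,w]
e13 deliver 2→0: ·
e14 deliver 0→3: ·
e15 crash(3): 3[✗part,t=2,w]
e16 recover(3): 3[part,t=2,w]
e17 deliver 0→1: 1[part,t=1,w]
e18 propose(0,'q'): 0[coor,t=3,w]
e19 deliver 0→3: 3[part,t=3,w]

w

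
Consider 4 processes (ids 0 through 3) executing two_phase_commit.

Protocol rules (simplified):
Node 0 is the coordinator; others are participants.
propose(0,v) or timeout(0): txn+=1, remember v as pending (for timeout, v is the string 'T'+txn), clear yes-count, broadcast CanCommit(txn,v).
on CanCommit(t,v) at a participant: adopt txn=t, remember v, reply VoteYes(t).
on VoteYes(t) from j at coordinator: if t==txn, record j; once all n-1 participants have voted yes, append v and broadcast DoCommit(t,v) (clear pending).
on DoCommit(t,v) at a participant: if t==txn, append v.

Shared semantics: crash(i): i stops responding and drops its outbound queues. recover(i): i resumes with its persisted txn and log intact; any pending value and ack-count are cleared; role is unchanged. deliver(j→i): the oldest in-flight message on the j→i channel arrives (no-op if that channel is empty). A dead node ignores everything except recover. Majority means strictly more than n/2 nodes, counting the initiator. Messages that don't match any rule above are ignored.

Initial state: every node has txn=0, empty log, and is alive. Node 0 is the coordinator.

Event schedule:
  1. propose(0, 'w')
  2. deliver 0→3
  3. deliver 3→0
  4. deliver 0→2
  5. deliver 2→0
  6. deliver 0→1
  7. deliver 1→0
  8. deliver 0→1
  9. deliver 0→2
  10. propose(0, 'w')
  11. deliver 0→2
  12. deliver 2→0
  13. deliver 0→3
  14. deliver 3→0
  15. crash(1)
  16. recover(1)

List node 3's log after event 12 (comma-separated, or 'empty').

empty

[1] propose(0,'w') → N0(coor t1 [-])
[2] deliver 0→3 → N3(part t1 [-])
[3] deliver 3→0 → ∅
[4] deliver 0→2 → N2(part t1 [-])
[5] deliver 2→0 → ∅
[6] deliver 0→1 → N1(part t1 [-])
[7] deliver 1→0 → N0(coor t1 [w])
[8] deliver 0→1 → N1(part t1 [w])
[9] deliver 0→2 → N2(part t1 [w])
[10] propose(0,'w') → N0(coor t2 [w])
[11] deliver 0→2 → N2(part t2 [w])
[12] deliver 2→0 → ∅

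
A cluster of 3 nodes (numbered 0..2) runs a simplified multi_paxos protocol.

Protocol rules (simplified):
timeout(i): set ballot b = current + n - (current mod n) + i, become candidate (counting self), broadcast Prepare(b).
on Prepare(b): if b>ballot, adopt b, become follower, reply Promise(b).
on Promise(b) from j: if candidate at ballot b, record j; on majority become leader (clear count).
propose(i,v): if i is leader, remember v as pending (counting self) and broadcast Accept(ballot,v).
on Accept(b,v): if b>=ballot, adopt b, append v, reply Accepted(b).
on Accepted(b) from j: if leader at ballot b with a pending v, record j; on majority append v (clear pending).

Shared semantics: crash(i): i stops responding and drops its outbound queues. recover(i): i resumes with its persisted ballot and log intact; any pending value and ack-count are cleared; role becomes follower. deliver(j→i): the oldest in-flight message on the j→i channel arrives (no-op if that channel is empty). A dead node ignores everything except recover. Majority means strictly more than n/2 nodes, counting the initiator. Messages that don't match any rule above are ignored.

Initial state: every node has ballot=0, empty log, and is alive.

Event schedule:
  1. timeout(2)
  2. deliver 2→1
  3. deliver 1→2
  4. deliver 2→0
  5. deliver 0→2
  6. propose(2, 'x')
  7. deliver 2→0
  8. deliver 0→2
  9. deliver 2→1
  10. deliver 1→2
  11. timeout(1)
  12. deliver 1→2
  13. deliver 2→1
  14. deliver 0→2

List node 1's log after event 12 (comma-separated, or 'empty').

[1] timeout(2) → N2(cand b5 [-])
[2] deliver 2→1 → N1(foll b5 [-])
[3] deliver 1→2 → N2(lead b5 [-])
[4] deliver 2→0 → N0(foll b5 [-])
[5] deliver 0→2 → ∅
[6] propose(2,'x') → ∅
[7] deliver 2→0 → N0(foll b5 [x])
[8] deliver 0→2 → N2(lead b5 [x])
[9] deliver 2→1 → N1(foll b5 [x])
[10] deliver 1→2 → ∅
[11] timeout(1) → N1(cand b7 [x])
[12] deliver 1→2 → N2(foll b7 [x])

x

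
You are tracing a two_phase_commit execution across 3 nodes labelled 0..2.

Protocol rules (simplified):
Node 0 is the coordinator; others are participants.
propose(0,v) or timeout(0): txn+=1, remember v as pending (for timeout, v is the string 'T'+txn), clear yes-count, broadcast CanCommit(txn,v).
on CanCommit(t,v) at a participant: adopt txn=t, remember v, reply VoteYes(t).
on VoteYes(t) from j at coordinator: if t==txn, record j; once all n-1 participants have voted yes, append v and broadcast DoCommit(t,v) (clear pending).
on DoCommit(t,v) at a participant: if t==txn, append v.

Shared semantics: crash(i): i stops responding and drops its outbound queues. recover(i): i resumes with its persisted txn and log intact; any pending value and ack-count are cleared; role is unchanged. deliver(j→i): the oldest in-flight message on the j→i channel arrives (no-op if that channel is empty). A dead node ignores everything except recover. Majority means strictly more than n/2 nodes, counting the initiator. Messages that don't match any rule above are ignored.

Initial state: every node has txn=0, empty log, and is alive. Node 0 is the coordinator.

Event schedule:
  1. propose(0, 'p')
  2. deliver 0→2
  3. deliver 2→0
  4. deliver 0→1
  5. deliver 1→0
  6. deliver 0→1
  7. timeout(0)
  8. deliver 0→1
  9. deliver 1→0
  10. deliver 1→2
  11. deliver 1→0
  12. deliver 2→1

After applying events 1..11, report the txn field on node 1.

1. propose(0,'p'):  <0:coor t1 ->
2. deliver 0→2:  <2:part t1 ->
3. deliver 2→0:  nop
4. deliver 0→1:  <1:part t1 ->
5. deliver 1→0:  <0:coor t1 p>
6. deliver 0→1:  <1:part t1 p>
7. timeout(0):  <0:coor t2 p>
8. deliver 0→1:  <1:part t2 p>
9. deliver 1→0:  nop
10. deliver 1→2:  nop
11. deliver 1→0:  nop

2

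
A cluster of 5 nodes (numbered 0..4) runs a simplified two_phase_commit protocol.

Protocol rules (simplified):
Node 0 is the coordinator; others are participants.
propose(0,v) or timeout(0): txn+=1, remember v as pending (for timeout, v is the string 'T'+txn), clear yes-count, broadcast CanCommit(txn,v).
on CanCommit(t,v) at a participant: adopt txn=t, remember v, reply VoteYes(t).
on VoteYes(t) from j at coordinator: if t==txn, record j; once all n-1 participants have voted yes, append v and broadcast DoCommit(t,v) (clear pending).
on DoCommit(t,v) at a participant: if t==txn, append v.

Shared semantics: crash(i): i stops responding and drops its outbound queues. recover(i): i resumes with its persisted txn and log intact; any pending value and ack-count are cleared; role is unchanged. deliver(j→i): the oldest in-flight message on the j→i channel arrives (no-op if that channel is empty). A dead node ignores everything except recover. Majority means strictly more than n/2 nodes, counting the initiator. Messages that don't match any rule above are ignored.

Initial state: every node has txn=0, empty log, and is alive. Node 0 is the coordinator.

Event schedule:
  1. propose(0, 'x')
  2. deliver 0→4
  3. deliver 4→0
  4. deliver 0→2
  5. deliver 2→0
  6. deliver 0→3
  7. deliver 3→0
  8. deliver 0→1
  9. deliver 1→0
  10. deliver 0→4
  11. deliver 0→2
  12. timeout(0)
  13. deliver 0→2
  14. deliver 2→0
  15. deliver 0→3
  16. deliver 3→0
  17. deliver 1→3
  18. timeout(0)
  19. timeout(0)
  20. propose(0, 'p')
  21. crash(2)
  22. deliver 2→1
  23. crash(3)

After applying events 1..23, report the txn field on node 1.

e1 propose(0,'x'): 0[coor,t=1,-]
e2 deliver 0→4: 4[part,t=1,-]
e3 deliver 4→0: ·
e4 deliver 0→2: 2[part,t=1,-]
e5 deliver 2→0: ·
e6 deliver 0→3: 3[part,t=1,-]
e7 deliver 3→0: ·
e8 deliver 0→1: 1[part,t=1,-]
e9 deliver 1→0: 0[coor,t=1,x]
e10 deliver 0→4: 4[part,t=1,x]
e11 deliver 0→2: 2[part,t=1,x]
e12 timeout(0): 0[coor,t=2,x]
e13 deliver 0→2: 2[part,t=2,x]
e14 deliver 2→0: ·
e15 deliver 0→3: 3[part,t=1,x]
e16 deliver 3→0: ·
e17 deliver 1→3: ·
e18 timeout(0): 0[coor,t=3,x]
e19 timeout(0): 0[coor,t=4,x]
e20 propose(0,'p'): 0[coor,t=5,x]
e21 crash(2): 2[✗part,t=2,x]
e22 deliver 2→1: ·
e23 crash(3): 3[✗part,t=1,x]

1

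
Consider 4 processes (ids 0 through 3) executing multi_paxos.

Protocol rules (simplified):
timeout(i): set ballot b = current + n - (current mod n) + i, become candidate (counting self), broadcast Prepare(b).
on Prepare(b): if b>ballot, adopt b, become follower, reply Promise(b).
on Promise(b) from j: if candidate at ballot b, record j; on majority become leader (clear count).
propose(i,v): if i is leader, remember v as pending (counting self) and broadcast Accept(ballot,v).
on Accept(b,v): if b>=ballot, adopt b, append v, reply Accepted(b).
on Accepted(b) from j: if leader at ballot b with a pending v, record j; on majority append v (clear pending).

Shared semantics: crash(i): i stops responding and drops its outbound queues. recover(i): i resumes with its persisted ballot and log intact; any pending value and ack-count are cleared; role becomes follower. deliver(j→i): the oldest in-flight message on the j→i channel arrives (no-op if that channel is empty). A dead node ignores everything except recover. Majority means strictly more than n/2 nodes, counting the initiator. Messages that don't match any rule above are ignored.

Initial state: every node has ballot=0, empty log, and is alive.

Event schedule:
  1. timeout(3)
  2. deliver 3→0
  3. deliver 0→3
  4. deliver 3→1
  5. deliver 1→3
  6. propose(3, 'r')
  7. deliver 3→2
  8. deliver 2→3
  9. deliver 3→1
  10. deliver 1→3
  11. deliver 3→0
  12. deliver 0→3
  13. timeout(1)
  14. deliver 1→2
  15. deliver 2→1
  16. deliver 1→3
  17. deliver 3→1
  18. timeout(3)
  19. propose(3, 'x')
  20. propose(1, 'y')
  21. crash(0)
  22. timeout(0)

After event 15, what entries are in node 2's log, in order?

empty

1. timeout(3):  <3:cand b7 ->
2. deliver 3→0:  <0:foll b7 ->
3. deliver 0→3:  nop
4. deliver 3→1:  <1:foll b7 ->
5. deliver 1→3:  <3:lead b7 ->
6. propose(3,'r'):  nop
7. deliver 3→2:  <2:foll b7 ->
8. deliver 2→3:  nop
9. deliver 3→1:  <1:foll b7 r>
10. deliver 1→3:  nop
11. deliver 3→0:  <0:foll b7 r>
12. deliver 0→3:  <3:lead b7 r>
13. timeout(1):  <1:cand b9 r>
14. deliver 1→2:  <2:foll b9 ->
15. deliver 2→1:  nop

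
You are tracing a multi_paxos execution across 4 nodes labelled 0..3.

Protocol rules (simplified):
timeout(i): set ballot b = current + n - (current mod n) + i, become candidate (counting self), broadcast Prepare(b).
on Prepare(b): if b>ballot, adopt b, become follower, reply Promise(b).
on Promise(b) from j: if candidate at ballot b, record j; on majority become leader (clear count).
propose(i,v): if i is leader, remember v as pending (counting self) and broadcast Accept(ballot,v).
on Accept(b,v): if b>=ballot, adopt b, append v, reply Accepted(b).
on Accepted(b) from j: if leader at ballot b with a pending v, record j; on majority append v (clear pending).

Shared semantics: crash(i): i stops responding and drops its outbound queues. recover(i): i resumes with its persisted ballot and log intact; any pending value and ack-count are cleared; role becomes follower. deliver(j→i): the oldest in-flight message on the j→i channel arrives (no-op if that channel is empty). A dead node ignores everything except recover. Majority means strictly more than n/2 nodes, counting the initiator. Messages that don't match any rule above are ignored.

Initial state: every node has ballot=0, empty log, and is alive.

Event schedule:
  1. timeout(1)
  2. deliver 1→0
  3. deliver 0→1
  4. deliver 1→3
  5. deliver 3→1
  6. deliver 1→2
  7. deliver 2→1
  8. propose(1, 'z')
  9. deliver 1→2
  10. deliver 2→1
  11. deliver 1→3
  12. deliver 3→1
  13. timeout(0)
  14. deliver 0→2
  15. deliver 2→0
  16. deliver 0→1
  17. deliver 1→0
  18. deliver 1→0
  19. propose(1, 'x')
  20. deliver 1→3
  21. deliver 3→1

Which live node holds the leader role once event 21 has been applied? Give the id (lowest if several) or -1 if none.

0

after 1 — timeout(1): n1:cand/b5/[-]
after 2 — deliver 1→0: n0:foll/b5/[-]
after 3 — deliver 0→1: ·
after 4 — deliver 1→3: n3:foll/b5/[-]
after 5 — deliver 3→1: n1:lead/b5/[-]
after 6 — deliver 1→2: n2:foll/b5/[-]
after 7 — deliver 2→1: ·
after 8 — propose(1,'z'): ·
after 9 — deliver 1→2: n2:foll/b5/[z]
after 10 — deliver 2→1: ·
after 11 — deliver 1→3: n3:foll/b5/[z]
after 12 — deliver 3→1: n1:lead/b5/[z]
after 13 — timeout(0): n0:cand/b8/[-]
after 14 — deliver 0→2: n2:foll/b8/[z]
after 15 — deliver 2→0: ·
after 16 — deliver 0→1: n1:foll/b8/[z]
after 17 — deliver 1→0: ·
after 18 — deliver 1→0: n0:lead/b8/[-]
after 19 — propose(1,'x'): ·
after 20 — deliver 1→3: ·
after 21 — deliver 3→1: ·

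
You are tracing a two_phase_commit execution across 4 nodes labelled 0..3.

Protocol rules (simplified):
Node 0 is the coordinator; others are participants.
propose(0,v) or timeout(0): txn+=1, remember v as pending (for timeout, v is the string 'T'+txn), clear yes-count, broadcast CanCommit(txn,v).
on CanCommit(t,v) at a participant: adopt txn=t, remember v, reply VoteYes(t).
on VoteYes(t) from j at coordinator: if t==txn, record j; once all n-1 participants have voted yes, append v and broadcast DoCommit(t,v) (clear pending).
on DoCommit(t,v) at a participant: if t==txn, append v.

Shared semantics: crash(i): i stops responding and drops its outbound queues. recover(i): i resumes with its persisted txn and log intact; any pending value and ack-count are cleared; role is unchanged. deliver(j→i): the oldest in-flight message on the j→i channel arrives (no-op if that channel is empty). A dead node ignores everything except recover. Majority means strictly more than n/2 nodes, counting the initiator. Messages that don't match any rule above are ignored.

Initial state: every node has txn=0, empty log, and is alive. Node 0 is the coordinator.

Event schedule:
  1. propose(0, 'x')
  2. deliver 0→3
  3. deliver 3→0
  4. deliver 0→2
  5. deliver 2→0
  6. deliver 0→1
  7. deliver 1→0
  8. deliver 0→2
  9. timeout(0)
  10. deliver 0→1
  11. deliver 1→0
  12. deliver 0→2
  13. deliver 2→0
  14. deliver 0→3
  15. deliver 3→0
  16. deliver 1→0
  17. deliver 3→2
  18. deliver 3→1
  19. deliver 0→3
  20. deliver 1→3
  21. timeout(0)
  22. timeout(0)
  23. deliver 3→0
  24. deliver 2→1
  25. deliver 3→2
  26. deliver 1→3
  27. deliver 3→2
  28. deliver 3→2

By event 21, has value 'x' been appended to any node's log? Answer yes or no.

after 1 — propose(0,'x'): n0:coor/t1/[-]
after 2 — deliver 0→3: n3:part/t1/[-]
after 3 — deliver 3→0: ·
after 4 — deliver 0→2: n2:part/t1/[-]
after 5 — deliver 2→0: ·
after 6 — deliver 0→1: n1:part/t1/[-]
after 7 — deliver 1→0: n0:coor/t1/[x]
after 8 — deliver 0→2: n2:part/t1/[x]
after 9 — timeout(0): n0:coor/t2/[x]
after 10 — deliver 0→1: n1:part/t1/[x]
after 11 — deliver 1→0: ·
after 12 — deliver 0→2: n2:part/t2/[x]
after 13 — deliver 2→0: ·
after 14 — deliver 0→3: n3:part/t1/[x]
after 15 — deliver 3→0: ·
after 16 — deliver 1→0: ·
after 17 — deliver 3→2: ·
after 18 — deliver 3→1: ·
after 19 — deliver 0→3: n3:part/t2/[x]
after 20 — deliver 1→3: ·
after 21 — timeout(0): n0:coor/t3/[x]

yes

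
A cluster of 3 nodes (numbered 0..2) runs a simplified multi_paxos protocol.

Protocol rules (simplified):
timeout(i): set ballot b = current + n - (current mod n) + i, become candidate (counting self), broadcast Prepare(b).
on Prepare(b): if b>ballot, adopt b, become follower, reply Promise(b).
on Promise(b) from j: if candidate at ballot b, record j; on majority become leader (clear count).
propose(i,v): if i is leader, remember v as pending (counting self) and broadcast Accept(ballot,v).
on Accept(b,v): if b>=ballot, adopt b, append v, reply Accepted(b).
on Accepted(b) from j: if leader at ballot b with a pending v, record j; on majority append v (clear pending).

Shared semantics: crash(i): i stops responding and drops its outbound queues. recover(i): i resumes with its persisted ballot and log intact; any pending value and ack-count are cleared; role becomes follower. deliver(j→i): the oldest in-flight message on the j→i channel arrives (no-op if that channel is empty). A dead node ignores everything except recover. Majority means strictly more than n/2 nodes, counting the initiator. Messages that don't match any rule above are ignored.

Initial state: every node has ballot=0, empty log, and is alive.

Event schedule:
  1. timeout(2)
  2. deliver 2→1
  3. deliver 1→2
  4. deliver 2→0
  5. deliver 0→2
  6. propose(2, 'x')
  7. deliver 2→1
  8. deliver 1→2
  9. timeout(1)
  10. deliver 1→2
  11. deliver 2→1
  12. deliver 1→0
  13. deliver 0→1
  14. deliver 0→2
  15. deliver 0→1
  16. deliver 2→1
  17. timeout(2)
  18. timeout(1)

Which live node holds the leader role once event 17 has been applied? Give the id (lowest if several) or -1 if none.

1

e1 timeout(2): 2[cand,b=5,-]
e2 deliver 2→1: 1[foll,b=5,-]
e3 deliver 1→2: 2[lead,b=5,-]
e4 deliver 2→0: 0[foll,b=5,-]
e5 deliver 0→2: ·
e6 propose(2,'x'): ·
e7 deliver 2→1: 1[foll,b=5,x]
e8 deliver 1→2: 2[lead,b=5,x]
e9 timeout(1): 1[cand,b=7,x]
e10 deliver 1→2: 2[foll,b=7,x]
e11 deliver 2→1: 1[lead,b=7,x]
e12 deliver 1→0: 0[foll,b=7,-]
e13 deliver 0→1: ·
e14 deliver 0→2: ·
e15 deliver 0→1: ·
e16 deliver 2→1: ·
e17 timeout(2): 2[cand,b=11,x]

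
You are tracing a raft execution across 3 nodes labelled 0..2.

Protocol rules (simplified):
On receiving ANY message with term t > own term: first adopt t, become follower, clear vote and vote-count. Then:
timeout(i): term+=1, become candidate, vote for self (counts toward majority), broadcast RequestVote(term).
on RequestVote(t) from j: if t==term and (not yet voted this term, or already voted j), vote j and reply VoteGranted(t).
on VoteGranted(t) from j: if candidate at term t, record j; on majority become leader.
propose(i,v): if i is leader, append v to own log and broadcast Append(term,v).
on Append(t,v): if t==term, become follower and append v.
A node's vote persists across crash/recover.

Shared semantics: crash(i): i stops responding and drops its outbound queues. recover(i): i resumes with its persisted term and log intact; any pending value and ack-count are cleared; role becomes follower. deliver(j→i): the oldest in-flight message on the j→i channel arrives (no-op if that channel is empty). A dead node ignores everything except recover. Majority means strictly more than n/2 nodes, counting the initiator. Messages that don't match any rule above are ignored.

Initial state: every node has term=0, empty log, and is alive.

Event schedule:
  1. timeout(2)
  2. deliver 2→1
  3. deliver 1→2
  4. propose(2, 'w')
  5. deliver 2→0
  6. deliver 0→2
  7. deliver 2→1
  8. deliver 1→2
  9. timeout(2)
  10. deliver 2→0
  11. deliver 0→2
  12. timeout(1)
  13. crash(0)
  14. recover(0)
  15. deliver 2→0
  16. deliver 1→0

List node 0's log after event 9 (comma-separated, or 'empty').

1. timeout(2):  <2:cand t1 ->
2. deliver 2→1:  <1:foll t1 ->
3. deliver 1→2:  <2:lead t1 ->
4. propose(2,'w'):  <2:lead t1 w>
5. deliver 2→0:  <0:foll t1 ->
6. deliver 0→2:  nop
7. deliver 2→1:  <1:foll t1 w>
8. deliver 1→2:  nop
9. timeout(2):  <2:cand t2 w>

empty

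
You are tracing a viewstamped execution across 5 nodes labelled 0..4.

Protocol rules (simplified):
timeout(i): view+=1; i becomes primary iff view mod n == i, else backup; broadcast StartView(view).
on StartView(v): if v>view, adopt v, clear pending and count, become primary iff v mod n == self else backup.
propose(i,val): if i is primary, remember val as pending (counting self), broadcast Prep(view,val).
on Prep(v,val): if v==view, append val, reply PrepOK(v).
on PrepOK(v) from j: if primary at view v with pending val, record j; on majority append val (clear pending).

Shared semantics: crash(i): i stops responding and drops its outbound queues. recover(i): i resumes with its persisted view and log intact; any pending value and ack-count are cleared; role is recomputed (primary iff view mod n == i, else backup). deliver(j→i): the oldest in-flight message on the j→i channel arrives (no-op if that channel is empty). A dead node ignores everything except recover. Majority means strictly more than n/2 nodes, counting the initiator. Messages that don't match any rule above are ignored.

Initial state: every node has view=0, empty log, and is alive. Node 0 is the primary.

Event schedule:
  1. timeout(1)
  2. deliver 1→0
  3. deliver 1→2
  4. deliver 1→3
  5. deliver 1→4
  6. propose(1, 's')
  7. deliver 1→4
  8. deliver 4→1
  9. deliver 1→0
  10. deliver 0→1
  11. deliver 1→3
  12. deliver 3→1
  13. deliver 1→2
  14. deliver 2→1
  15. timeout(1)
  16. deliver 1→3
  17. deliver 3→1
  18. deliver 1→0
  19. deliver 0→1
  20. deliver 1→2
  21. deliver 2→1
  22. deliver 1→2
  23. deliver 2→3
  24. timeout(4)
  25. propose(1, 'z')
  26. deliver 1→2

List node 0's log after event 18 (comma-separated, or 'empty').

s

e1 timeout(1): 1[prim,v=1,-]
e2 deliver 1→0: 0[back,v=1,-]
e3 deliver 1→2: 2[back,v=1,-]
e4 deliver 1→3: 3[back,v=1,-]
e5 deliver 1→4: 4[back,v=1,-]
e6 propose(1,'s'): ·
e7 deliver 1→4: 4[back,v=1,s]
e8 deliver 4→1: ·
e9 deliver 1→0: 0[back,v=1,s]
e10 deliver 0→1: 1[prim,v=1,s]
e11 deliver 1→3: 3[back,v=1,s]
e12 deliver 3→1: ·
e13 deliver 1→2: 2[back,v=1,s]
e14 deliver 2→1: ·
e15 timeout(1): 1[back,v=2,s]
e16 deliver 1→3: 3[back,v=2,s]
e17 deliver 3→1: ·
e18 deliver 1→0: 0[back,v=2,s]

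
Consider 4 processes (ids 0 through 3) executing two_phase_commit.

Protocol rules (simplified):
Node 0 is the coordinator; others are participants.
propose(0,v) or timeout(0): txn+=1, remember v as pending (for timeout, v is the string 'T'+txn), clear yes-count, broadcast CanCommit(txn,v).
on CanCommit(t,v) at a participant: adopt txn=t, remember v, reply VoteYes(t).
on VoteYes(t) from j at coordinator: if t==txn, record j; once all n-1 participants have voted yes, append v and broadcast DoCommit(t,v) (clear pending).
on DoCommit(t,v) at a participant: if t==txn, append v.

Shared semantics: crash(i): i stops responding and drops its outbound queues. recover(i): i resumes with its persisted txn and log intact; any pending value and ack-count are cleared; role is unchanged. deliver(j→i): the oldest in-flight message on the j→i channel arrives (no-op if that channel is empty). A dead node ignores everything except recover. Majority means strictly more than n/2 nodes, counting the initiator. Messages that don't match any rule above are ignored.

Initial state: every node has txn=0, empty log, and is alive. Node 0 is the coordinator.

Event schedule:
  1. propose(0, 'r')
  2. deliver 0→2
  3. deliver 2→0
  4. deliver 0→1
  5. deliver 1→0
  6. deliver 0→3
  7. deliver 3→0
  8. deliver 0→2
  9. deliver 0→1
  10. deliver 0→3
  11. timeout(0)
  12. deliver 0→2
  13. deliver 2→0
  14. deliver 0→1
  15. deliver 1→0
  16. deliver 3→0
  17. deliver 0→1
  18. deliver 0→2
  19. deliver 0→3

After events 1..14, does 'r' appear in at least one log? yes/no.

yes

after 1 — propose(0,'r'): n0:coor/t1/[-]
after 2 — deliver 0→2: n2:part/t1/[-]
after 3 — deliver 2→0: ·
after 4 — deliver 0→1: n1:part/t1/[-]
after 5 — deliver 1→0: ·
after 6 — deliver 0→3: n3:part/t1/[-]
after 7 — deliver 3→0: n0:coor/t1/[r]
after 8 — deliver 0→2: n2:part/t1/[r]
after 9 — deliver 0→1: n1:part/t1/[r]
after 10 — deliver 0→3: n3:part/t1/[r]
after 11 — timeout(0): n0:coor/t2/[r]
after 12 — deliver 0→2: n2:part/t2/[r]
after 13 — deliver 2→0: ·
after 14 — deliver 0→1: n1:part/t2/[r]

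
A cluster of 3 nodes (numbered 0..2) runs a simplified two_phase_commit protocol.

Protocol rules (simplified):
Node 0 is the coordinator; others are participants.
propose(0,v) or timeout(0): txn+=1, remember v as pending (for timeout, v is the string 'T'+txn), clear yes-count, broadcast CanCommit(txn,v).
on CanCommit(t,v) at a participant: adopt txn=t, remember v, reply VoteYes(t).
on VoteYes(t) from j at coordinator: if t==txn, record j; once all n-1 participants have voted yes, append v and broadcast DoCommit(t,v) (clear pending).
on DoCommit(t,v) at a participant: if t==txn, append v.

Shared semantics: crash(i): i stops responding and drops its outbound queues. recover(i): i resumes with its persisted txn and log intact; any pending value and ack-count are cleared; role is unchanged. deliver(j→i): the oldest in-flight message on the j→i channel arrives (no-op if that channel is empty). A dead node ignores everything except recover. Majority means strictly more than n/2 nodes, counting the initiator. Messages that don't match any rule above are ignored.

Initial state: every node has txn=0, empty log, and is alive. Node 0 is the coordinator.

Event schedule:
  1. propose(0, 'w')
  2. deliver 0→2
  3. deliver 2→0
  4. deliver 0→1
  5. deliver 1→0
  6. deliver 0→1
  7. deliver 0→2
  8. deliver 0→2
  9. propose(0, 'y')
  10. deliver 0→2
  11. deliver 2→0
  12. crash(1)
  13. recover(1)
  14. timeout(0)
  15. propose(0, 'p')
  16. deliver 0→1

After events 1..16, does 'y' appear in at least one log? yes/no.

e1 propose(0,'w'): 0[coor,t=1,-]
e2 deliver 0→2: 2[part,t=1,-]
e3 deliver 2→0: ·
e4 deliver 0→1: 1[part,t=1,-]
e5 deliver 1→0: 0[coor,t=1,w]
e6 deliver 0→1: 1[part,t=1,w]
e7 deliver 0→2: 2[part,t=1,w]
e8 deliver 0→2: ·
e9 propose(0,'y'): 0[coor,t=2,w]
e10 deliver 0→2: 2[part,t=2,w]
e11 deliver 2→0: ·
e12 crash(1): 1[✗part,t=1,w]
e13 recover(1): 1[part,t=1,w]
e14 timeout(0): 0[coor,t=3,w]
e15 propose(0,'p'): 0[coor,t=4,w]
e16 deliver 0→1: 1[part,t=2,w]

no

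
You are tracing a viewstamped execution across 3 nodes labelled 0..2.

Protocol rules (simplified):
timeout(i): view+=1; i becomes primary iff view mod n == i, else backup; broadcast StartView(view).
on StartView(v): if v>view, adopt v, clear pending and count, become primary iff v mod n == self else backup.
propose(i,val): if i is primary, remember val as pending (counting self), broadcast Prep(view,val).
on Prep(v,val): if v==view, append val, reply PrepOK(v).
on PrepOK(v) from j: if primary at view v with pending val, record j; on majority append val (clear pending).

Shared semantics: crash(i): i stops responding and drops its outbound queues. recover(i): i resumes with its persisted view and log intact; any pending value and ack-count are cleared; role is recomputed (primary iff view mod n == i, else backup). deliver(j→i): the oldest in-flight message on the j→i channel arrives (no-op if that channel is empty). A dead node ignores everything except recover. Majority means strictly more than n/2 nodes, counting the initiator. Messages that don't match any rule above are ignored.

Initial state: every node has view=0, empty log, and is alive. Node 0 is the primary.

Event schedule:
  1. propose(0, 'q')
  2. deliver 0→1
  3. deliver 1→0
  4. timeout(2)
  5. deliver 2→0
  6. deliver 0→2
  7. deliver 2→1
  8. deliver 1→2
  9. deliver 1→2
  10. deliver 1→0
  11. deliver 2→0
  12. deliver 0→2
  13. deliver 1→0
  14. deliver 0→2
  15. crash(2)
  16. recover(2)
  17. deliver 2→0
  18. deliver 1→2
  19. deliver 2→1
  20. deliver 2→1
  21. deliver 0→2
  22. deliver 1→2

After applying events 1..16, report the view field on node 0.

after 1 — propose(0,'q'): ·
after 2 — deliver 0→1: n1:back/v0/[q]
after 3 — deliver 1→0: n0:prim/v0/[q]
after 4 — timeout(2): n2:back/v1/[-]
after 5 — deliver 2→0: n0:back/v1/[q]
after 6 — deliver 0→2: ·
after 7 — deliver 2→1: n1:prim/v1/[q]
after 8 — deliver 1→2: ·
after 9 — deliver 1→2: ·
after 10 — deliver 1→0: ·
after 11 — deliver 2→0: ·
after 12 — deliver 0→2: ·
after 13 — deliver 1→0: ·
after 14 — deliver 0→2: ·
after 15 — crash(2): n2:✗back/v1/[-]
after 16 — recover(2): n2:back/v1/[-]

1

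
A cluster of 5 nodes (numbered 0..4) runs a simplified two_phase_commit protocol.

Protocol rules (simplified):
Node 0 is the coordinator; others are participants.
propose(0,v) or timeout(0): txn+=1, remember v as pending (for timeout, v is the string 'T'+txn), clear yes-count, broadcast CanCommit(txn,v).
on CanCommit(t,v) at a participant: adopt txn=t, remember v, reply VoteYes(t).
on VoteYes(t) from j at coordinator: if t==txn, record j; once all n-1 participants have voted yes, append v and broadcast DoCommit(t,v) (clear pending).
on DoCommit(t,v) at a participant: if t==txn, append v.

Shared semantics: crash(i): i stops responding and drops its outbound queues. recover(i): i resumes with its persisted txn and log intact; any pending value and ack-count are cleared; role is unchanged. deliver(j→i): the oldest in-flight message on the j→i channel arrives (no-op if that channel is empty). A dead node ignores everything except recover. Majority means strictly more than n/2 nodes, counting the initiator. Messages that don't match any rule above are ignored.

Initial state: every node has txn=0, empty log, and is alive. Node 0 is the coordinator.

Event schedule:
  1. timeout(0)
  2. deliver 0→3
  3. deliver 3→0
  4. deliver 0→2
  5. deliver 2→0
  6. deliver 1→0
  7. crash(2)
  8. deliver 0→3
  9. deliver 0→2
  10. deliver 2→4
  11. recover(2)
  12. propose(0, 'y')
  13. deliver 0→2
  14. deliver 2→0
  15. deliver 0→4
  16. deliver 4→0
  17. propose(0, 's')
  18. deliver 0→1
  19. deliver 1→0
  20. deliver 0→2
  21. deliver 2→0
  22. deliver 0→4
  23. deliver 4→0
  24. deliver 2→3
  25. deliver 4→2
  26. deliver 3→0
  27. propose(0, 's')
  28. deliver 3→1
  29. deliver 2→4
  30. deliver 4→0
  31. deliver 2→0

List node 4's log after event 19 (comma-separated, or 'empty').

e1 timeout(0): 0[coor,t=1,-]
e2 deliver 0→3: 3[part,t=1,-]
e3 deliver 3→0: ·
e4 deliver 0→2: 2[part,t=1,-]
e5 deliver 2→0: ·
e6 deliver 1→0: ·
e7 crash(2): 2[✗part,t=1,-]
e8 deliver 0→3: ·
e9 deliver 0→2: ·
e10 deliver 2→4: ·
e11 recover(2): 2[part,t=1,-]
e12 propose(0,'y'): 0[coor,t=2,-]
e13 deliver 0→2: 2[part,t=2,-]
e14 deliver 2→0: ·
e15 deliver 0→4: 4[part,t=1,-]
e16 deliver 4→0: ·
e17 propose(0,'s'): 0[coor,t=3,-]
e18 deliver 0→1: 1[part,t=1,-]
e19 deliver 1→0: ·

empty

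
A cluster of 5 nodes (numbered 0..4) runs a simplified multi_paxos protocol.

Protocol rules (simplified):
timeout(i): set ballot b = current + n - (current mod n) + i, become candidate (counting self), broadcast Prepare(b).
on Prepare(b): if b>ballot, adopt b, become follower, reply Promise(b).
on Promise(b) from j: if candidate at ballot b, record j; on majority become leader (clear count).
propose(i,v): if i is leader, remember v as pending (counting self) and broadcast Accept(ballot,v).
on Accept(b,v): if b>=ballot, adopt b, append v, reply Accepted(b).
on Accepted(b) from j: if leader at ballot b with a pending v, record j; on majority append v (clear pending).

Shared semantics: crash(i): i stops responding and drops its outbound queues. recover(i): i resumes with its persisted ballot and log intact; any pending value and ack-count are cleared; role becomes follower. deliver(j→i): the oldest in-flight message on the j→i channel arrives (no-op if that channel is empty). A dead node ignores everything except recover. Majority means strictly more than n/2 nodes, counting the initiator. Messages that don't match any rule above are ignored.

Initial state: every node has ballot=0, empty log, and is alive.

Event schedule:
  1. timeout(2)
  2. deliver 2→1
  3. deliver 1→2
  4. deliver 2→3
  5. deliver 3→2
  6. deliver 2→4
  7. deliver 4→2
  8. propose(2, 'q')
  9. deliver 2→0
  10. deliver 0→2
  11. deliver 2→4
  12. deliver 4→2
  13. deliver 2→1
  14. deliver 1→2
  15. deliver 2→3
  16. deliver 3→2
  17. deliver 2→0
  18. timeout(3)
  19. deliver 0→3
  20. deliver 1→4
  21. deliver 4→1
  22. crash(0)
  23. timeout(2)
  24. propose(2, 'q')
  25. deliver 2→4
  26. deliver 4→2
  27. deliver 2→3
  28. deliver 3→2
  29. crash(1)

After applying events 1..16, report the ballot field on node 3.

[1] timeout(2) → N2(cand b7 [-])
[2] deliver 2→1 → N1(foll b7 [-])
[3] deliver 1→2 → ∅
[4] deliver 2→3 → N3(foll b7 [-])
[5] deliver 3→2 → N2(lead b7 [-])
[6] deliver 2→4 → N4(foll b7 [-])
[7] deliver 4→2 → ∅
[8] propose(2,'q') → ∅
[9] deliver 2→0 → N0(foll b7 [-])
[10] deliver 0→2 → ∅
[11] deliver 2→4 → N4(foll b7 [q])
[12] deliver 4→2 → ∅
[13] deliver 2→1 → N1(foll b7 [q])
[14] deliver 1→2 → N2(lead b7 [q])
[15] deliver 2→3 → N3(foll b7 [q])
[16] deliver 3→2 → ∅

7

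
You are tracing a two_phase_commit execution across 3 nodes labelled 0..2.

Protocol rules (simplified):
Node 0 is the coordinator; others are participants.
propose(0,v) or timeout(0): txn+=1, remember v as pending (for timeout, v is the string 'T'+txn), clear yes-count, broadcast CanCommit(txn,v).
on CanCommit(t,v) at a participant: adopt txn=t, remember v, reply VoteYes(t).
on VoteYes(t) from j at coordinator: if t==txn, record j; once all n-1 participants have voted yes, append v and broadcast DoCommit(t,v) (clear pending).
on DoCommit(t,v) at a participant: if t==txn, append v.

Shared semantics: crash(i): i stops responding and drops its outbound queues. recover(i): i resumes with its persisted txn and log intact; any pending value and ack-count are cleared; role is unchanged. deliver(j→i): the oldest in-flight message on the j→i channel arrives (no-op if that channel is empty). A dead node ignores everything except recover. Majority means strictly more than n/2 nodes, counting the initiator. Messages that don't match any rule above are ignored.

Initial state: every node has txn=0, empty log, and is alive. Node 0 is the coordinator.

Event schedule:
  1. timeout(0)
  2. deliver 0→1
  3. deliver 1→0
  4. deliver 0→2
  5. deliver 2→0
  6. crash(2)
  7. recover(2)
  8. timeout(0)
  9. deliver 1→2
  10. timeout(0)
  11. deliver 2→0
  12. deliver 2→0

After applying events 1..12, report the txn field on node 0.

3

1. timeout(0):  <0:coor t1 ->
2. deliver 0→1:  <1:part t1 ->
3. deliver 1→0:  nop
4. deliver 0→2:  <2:part t1 ->
5. deliver 2→0:  <0:coor t1 T1>
6. crash(2):  <2:✗part t1 ->
7. recover(2):  <2:part t1 ->
8. timeout(0):  <0:coor t2 T1>
9. deliver 1→2:  nop
10. timeout(0):  <0:coor t3 T1>
11. deliver 2→0:  nop
12. deliver 2→0:  nop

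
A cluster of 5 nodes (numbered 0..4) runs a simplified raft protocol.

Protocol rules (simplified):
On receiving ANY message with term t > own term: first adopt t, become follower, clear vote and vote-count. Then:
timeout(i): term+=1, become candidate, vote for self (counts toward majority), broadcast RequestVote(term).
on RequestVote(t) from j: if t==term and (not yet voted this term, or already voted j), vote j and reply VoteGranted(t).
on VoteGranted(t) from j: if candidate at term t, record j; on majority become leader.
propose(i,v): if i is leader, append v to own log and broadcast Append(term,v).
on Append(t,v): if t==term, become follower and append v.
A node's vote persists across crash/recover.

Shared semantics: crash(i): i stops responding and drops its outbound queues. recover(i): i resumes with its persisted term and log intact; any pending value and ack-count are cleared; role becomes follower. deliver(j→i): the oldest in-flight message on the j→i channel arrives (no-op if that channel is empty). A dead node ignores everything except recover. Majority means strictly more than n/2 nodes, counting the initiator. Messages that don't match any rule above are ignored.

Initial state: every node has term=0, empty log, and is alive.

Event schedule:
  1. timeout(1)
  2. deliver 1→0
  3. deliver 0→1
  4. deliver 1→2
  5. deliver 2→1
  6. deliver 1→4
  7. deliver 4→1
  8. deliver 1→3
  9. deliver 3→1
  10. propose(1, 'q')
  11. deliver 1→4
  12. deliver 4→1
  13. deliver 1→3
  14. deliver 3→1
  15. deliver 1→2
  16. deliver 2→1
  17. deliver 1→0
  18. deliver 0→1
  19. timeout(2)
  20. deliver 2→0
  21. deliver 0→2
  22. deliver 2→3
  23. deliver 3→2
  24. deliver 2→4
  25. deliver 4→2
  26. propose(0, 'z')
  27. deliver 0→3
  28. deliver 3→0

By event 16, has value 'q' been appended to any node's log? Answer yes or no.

yes

e1 timeout(1): 1[cand,t=1,-]
e2 deliver 1→0: 0[foll,t=1,-]
e3 deliver 0→1: ·
e4 deliver 1→2: 2[foll,t=1,-]
e5 deliver 2→1: 1[lead,t=1,-]
e6 deliver 1→4: 4[foll,t=1,-]
e7 deliver 4→1: ·
e8 deliver 1→3: 3[foll,t=1,-]
e9 deliver 3→1: ·
e10 propose(1,'q'): 1[lead,t=1,q]
e11 deliver 1→4: 4[foll,t=1,q]
e12 deliver 4→1: ·
e13 deliver 1→3: 3[foll,t=1,q]
e14 deliver 3→1: ·
e15 deliver 1→2: 2[foll,t=1,q]
e16 deliver 2→1: ·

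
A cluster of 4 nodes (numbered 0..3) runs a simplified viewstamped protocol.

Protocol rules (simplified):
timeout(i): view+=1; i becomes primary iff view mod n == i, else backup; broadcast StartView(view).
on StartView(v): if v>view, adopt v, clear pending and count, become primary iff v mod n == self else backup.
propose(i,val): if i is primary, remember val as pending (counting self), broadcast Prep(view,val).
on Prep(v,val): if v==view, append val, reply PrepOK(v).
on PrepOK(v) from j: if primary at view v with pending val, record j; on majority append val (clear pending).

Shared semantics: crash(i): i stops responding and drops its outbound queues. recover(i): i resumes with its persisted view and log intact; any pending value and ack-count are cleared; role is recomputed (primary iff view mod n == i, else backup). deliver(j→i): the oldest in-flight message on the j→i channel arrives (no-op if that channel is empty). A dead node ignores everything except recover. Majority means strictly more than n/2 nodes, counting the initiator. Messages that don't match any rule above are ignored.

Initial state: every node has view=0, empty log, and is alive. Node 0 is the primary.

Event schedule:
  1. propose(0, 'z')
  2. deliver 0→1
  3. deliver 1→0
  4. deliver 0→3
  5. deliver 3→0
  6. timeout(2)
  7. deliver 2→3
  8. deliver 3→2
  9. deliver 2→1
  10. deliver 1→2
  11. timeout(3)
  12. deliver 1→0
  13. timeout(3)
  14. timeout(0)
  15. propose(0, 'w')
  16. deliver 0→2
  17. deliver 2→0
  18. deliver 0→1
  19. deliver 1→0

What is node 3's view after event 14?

step 1 propose(0,'z'): —
step 2 deliver 0→1: 1={back,v=0,log=z}
step 3 deliver 1→0: —
step 4 deliver 0→3: 3={back,v=0,log=z}
step 5 deliver 3→0: 0={prim,v=0,log=z}
step 6 timeout(2): 2={back,v=1,log=-}
step 7 deliver 2→3: 3={back,v=1,log=z}
step 8 deliver 3→2: —
step 9 deliver 2→1: 1={prim,v=1,log=z}
step 10 deliver 1→2: —
step 11 timeout(3): 3={back,v=2,log=z}
step 12 deliver 1→0: —
step 13 timeout(3): 3={prim,v=3,log=z}
step 14 timeout(0): 0={back,v=1,log=z}

3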